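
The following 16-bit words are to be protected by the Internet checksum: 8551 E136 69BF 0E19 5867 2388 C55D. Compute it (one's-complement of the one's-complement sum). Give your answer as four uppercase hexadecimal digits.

E051

One's-complement addition (fold any carry out of bit 15 back into bit 0):
  0x8551 + 0xE136 = 0x16687 → wrap carry → 0x6688
  0x6688 + 0x69BF = 0x0D047
  0xD047 + 0x0E19 = 0x0DE60
  0xDE60 + 0x5867 = 0x136C7 → wrap carry → 0x36C8
  0x36C8 + 0x2388 = 0x05A50
  0x5A50 + 0xC55D = 0x11FAD → wrap carry → 0x1FAE
One's-complement sum = 0x1FAE.
Checksum = ~0x1FAE & 0xFFFF = 0xE051.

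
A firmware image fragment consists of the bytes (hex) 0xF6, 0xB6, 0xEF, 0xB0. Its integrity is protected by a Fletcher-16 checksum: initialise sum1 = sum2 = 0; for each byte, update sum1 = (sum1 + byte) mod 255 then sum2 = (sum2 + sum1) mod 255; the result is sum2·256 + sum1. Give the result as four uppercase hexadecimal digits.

Running sums (mod 255):
  after byte 0 (0xF6): sum1=246, sum2=246
  after byte 1 (0xB6): sum1=173, sum2=164
  after byte 2 (0xEF): sum1=157, sum2=66
  after byte 3 (0xB0): sum1=78, sum2=144
Checksum = sum2·256 + sum1 = 144·256 + 78 = 36942 = 0x904E.

904E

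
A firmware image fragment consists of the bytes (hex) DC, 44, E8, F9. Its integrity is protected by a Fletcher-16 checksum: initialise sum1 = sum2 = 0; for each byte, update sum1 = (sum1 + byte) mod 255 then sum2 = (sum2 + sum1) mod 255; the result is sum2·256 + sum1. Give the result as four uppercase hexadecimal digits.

Running sums (mod 255):
  after byte 0 (DC): sum1=220, sum2=220
  after byte 1 (44): sum1=33, sum2=253
  after byte 2 (E8): sum1=10, sum2=8
  after byte 3 (F9): sum1=4, sum2=12
Checksum = sum2·256 + sum1 = 12·256 + 4 = 3076 = 0x0C04.

0C04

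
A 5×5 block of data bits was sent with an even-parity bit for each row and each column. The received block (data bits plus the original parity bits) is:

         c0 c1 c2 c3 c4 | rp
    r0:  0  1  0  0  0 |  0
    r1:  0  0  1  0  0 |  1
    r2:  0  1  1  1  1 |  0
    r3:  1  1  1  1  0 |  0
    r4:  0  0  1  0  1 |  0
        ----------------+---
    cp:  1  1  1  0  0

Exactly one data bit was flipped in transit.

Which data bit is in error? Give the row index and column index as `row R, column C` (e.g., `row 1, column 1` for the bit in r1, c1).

Recompute each row's even parity and compare to rp:
  r0: data parity 1, sent rp 0 → mismatch
  r1: data parity 1, sent rp 1 → ok
  r2: data parity 0, sent rp 0 → ok
  r3: data parity 0, sent rp 0 → ok
  r4: data parity 0, sent rp 0 → ok
Recompute each column's even parity and compare to cp:
  c0: data parity 1, sent cp 1 → ok
  c1: data parity 1, sent cp 1 → ok
  c2: data parity 0, sent cp 1 → mismatch
  c3: data parity 0, sent cp 0 → ok
  c4: data parity 0, sent cp 0 → ok
Exactly one row (r0) and one column (c2) fail → the flipped bit is at their intersection.

row 0, column 2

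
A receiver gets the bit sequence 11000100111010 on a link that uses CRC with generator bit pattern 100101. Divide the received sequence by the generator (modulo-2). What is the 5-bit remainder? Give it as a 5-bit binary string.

Modulo-2 division of 11000100111010 by 100101:
  pos 0: 110001 XOR 100101 = 010100
  pos 1: 101000 XOR 100101 = 001101
  pos 3: 110101 XOR 100101 = 010000
  pos 4: 100001 XOR 100101 = 000100
  pos 7: 100101 XOR 100101 = 000000
Remainder = 00000 (zero — the frame passes the CRC check).

00000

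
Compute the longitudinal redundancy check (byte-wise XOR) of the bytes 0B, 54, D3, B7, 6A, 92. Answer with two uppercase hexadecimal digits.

XOR the bytes together:
  start with 0x0B
  0x0B ⊕ 0x54 = 0x5F
  0x5F ⊕ 0xD3 = 0x8C
  0x8C ⊕ 0xB7 = 0x3B
  0x3B ⊕ 0x6A = 0x51
  0x51 ⊕ 0x92 = 0xC3

C3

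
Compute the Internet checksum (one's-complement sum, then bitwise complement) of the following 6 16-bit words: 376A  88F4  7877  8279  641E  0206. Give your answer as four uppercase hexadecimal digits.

One's-complement addition (fold any carry out of bit 15 back into bit 0):
  0x376A + 0x88F4 = 0x0C05E
  0xC05E + 0x7877 = 0x138D5 → wrap carry → 0x38D6
  0x38D6 + 0x8279 = 0x0BB4F
  0xBB4F + 0x641E = 0x11F6D → wrap carry → 0x1F6E
  0x1F6E + 0x0206 = 0x02174
One's-complement sum = 0x2174.
Checksum = ~0x2174 & 0xFFFF = 0xDE8B.

DE8B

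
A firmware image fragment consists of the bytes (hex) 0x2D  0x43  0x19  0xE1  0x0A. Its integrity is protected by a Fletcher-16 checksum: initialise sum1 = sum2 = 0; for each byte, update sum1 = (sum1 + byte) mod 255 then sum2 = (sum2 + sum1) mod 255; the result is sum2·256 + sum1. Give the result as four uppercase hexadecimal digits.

Running sums (mod 255):
  after byte 0 (0x2D): sum1=45, sum2=45
  after byte 1 (0x43): sum1=112, sum2=157
  after byte 2 (0x19): sum1=137, sum2=39
  after byte 3 (0xE1): sum1=107, sum2=146
  after byte 4 (0x0A): sum1=117, sum2=8
Checksum = sum2·256 + sum1 = 8·256 + 117 = 2165 = 0x0875.

0875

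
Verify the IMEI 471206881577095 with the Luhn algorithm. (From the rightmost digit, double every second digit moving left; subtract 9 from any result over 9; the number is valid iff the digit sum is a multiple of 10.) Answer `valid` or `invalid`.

valid

From the right, keep odd positions and double even positions (subtract 9 from any doubled value over 9):
  doubled (positions 2,4,...): 9 5 1 7 3 4 5 → sum 34
  kept (positions 1,3,...): 5 0 7 1 8 0 1 4 → sum 26
Total = 60.
60 mod 10 = 0, so the number is valid.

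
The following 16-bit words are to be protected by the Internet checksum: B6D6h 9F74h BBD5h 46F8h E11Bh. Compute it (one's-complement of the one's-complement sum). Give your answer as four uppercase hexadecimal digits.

C5CA

One's-complement addition (fold any carry out of bit 15 back into bit 0):
  0xB6D6 + 0x9F74 = 0x1564A → wrap carry → 0x564B
  0x564B + 0xBBD5 = 0x11220 → wrap carry → 0x1221
  0x1221 + 0x46F8 = 0x05919
  0x5919 + 0xE11B = 0x13A34 → wrap carry → 0x3A35
One's-complement sum = 0x3A35.
Checksum = ~0x3A35 & 0xFFFF = 0xC5CA.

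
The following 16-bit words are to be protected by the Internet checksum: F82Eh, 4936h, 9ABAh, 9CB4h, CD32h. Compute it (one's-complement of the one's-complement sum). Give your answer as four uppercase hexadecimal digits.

B9F8

One's-complement addition (fold any carry out of bit 15 back into bit 0):
  0xF82E + 0x4936 = 0x14164 → wrap carry → 0x4165
  0x4165 + 0x9ABA = 0x0DC1F
  0xDC1F + 0x9CB4 = 0x178D3 → wrap carry → 0x78D4
  0x78D4 + 0xCD32 = 0x14606 → wrap carry → 0x4607
One's-complement sum = 0x4607.
Checksum = ~0x4607 & 0xFFFF = 0xB9F8.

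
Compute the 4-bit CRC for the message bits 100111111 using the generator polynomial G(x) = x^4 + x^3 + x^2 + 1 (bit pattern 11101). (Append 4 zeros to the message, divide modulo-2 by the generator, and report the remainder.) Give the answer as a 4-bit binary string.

0100

Append 4 zeros: 1001111110000. Divide by 11101 (XOR where the leading bit is 1):
  pos 0: 10011 XOR 11101 = 01110
  pos 1: 11101 XOR 11101 = 00000
  pos 6: 11100 XOR 11101 = 00001
Remainder (last 4 bits) = 0100. This is the CRC / FCS.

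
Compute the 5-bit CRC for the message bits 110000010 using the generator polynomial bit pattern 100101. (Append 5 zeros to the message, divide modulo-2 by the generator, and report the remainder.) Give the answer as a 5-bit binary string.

11000

Append 5 zeros: 11000001000000. Divide by 100101 (XOR where the leading bit is 1):
  pos 0: 110000 XOR 100101 = 010101
  pos 1: 101010 XOR 100101 = 001111
  pos 3: 111110 XOR 100101 = 011011
  pos 4: 110110 XOR 100101 = 010011
  pos 5: 100110 XOR 100101 = 000011
Remainder (last 5 bits) = 11000. This is the CRC / FCS.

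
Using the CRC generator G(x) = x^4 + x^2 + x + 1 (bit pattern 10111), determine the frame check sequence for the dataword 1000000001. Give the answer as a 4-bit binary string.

Append 4 zeros: 10000000010000. Divide by 10111 (XOR where the leading bit is 1):
  pos 0: 10000 XOR 10111 = 00111
  pos 2: 11100 XOR 10111 = 01011
  pos 3: 10110 XOR 10111 = 00001
  pos 7: 10100 XOR 10111 = 00011
Remainder (last 4 bits) = 1100. This is the CRC / FCS.

1100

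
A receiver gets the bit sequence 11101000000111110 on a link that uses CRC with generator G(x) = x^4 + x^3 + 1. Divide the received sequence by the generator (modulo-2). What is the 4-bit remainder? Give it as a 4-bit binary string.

0000

Modulo-2 division of 11101000000111110 by 11001:
  pos 0: 11101 XOR 11001 = 00100
  pos 2: 10000 XOR 11001 = 01001
  pos 3: 10010 XOR 11001 = 01011
  pos 4: 10110 XOR 11001 = 01111
  pos 5: 11110 XOR 11001 = 00111
  pos 7: 11101 XOR 11001 = 00100
  pos 9: 10011 XOR 11001 = 01010
  pos 10: 10101 XOR 11001 = 01100
  pos 11: 11001 XOR 11001 = 00000
Remainder = 0000 (zero — the frame passes the CRC check).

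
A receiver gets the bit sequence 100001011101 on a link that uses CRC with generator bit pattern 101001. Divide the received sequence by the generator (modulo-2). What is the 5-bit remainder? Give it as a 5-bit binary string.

00000

Modulo-2 division of 100001011101 by 101001:
  pos 0: 100001 XOR 101001 = 001000
  pos 2: 100001 XOR 101001 = 001000
  pos 4: 100011 XOR 101001 = 001010
  pos 6: 101001 XOR 101001 = 000000
Remainder = 00000 (zero — the frame passes the CRC check).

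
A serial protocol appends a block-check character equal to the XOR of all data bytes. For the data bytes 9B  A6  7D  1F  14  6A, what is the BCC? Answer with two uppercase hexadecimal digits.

XOR the bytes together:
  start with 0x9B
  0x9B ⊕ 0xA6 = 0x3D
  0x3D ⊕ 0x7D = 0x40
  0x40 ⊕ 0x1F = 0x5F
  0x5F ⊕ 0x14 = 0x4B
  0x4B ⊕ 0x6A = 0x21

21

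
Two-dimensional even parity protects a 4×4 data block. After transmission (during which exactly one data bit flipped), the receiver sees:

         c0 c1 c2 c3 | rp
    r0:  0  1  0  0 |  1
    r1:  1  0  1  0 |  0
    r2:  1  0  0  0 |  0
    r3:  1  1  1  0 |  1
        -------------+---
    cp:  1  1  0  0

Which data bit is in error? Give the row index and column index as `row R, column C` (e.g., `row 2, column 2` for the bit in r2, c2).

Recompute each row's even parity and compare to rp:
  r0: data parity 1, sent rp 1 → ok
  r1: data parity 0, sent rp 0 → ok
  r2: data parity 1, sent rp 0 → mismatch
  r3: data parity 1, sent rp 1 → ok
Recompute each column's even parity and compare to cp:
  c0: data parity 1, sent cp 1 → ok
  c1: data parity 0, sent cp 1 → mismatch
  c2: data parity 0, sent cp 0 → ok
  c3: data parity 0, sent cp 0 → ok
Exactly one row (r2) and one column (c1) fail → the flipped bit is at their intersection.

row 2, column 1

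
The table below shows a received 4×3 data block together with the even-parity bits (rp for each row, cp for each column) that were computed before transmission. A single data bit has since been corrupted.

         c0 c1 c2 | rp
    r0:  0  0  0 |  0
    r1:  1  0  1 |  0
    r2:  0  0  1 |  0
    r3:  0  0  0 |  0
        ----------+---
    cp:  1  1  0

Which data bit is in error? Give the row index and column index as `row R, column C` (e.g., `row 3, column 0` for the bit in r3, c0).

Recompute each row's even parity and compare to rp:
  r0: data parity 0, sent rp 0 → ok
  r1: data parity 0, sent rp 0 → ok
  r2: data parity 1, sent rp 0 → mismatch
  r3: data parity 0, sent rp 0 → ok
Recompute each column's even parity and compare to cp:
  c0: data parity 1, sent cp 1 → ok
  c1: data parity 0, sent cp 1 → mismatch
  c2: data parity 0, sent cp 0 → ok
Exactly one row (r2) and one column (c1) fail → the flipped bit is at their intersection.

row 2, column 1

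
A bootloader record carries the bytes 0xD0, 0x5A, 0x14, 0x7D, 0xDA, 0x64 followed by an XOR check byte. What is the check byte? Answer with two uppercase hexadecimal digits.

XOR the bytes together:
  start with 0xD0
  0xD0 ⊕ 0x5A = 0x8A
  0x8A ⊕ 0x14 = 0x9E
  0x9E ⊕ 0x7D = 0xE3
  0xE3 ⊕ 0xDA = 0x39
  0x39 ⊕ 0x64 = 0x5D

5D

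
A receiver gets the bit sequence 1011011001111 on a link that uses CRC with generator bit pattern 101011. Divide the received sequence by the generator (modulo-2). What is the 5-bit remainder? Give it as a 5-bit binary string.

Modulo-2 division of 1011011001111 by 101011:
  pos 0: 101101 XOR 101011 = 000110
  pos 3: 110100 XOR 101011 = 011111
  pos 4: 111111 XOR 101011 = 010100
  pos 5: 101001 XOR 101011 = 000010
Remainder = 01011 (nonzero — an error is detected).

01011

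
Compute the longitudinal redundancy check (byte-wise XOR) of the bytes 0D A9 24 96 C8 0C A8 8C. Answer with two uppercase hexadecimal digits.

F6

XOR the bytes together:
  start with 0x0D
  0x0D ⊕ 0xA9 = 0xA4
  0xA4 ⊕ 0x24 = 0x80
  0x80 ⊕ 0x96 = 0x16
  0x16 ⊕ 0xC8 = 0xDE
  0xDE ⊕ 0x0C = 0xD2
  0xD2 ⊕ 0xA8 = 0x7A
  0x7A ⊕ 0x8C = 0xF6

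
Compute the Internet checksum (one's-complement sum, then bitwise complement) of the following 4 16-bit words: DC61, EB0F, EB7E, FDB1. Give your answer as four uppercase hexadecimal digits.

One's-complement addition (fold any carry out of bit 15 back into bit 0):
  0xDC61 + 0xEB0F = 0x1C770 → wrap carry → 0xC771
  0xC771 + 0xEB7E = 0x1B2EF → wrap carry → 0xB2F0
  0xB2F0 + 0xFDB1 = 0x1B0A1 → wrap carry → 0xB0A2
One's-complement sum = 0xB0A2.
Checksum = ~0xB0A2 & 0xFFFF = 0x4F5D.

4F5D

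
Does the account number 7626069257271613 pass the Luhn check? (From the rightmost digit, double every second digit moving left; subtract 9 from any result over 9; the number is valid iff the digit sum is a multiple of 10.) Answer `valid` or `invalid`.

From the right, keep odd positions and double even positions (subtract 9 from any doubled value over 9):
  doubled (positions 2,4,...): 2 2 4 1 9 0 4 5 → sum 27
  kept (positions 1,3,...): 3 6 7 7 2 6 6 6 → sum 43
Total = 70.
70 mod 10 = 0, so the number is valid.

valid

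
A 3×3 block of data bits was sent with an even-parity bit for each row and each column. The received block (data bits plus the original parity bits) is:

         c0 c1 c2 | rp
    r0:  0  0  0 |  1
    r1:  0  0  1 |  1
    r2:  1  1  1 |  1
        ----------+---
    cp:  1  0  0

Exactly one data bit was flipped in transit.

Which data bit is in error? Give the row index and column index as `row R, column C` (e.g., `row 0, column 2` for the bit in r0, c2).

row 0, column 1

Recompute each row's even parity and compare to rp:
  r0: data parity 0, sent rp 1 → mismatch
  r1: data parity 1, sent rp 1 → ok
  r2: data parity 1, sent rp 1 → ok
Recompute each column's even parity and compare to cp:
  c0: data parity 1, sent cp 1 → ok
  c1: data parity 1, sent cp 0 → mismatch
  c2: data parity 0, sent cp 0 → ok
Exactly one row (r0) and one column (c1) fail → the flipped bit is at their intersection.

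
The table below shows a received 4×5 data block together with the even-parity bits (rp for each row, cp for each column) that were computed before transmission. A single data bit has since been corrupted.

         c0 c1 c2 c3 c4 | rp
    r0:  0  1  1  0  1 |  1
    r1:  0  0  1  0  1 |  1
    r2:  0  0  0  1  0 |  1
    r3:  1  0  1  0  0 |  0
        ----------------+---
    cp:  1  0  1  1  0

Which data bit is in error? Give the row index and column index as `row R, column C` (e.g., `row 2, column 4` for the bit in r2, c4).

Recompute each row's even parity and compare to rp:
  r0: data parity 1, sent rp 1 → ok
  r1: data parity 0, sent rp 1 → mismatch
  r2: data parity 1, sent rp 1 → ok
  r3: data parity 0, sent rp 0 → ok
Recompute each column's even parity and compare to cp:
  c0: data parity 1, sent cp 1 → ok
  c1: data parity 1, sent cp 0 → mismatch
  c2: data parity 1, sent cp 1 → ok
  c3: data parity 1, sent cp 1 → ok
  c4: data parity 0, sent cp 0 → ok
Exactly one row (r1) and one column (c1) fail → the flipped bit is at their intersection.

row 1, column 1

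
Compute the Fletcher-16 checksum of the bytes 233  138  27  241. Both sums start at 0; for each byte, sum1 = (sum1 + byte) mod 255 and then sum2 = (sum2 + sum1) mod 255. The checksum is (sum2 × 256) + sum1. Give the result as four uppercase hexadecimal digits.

6F81

Running sums (mod 255):
  after byte 0 (233): sum1=233, sum2=233
  after byte 1 (138): sum1=116, sum2=94
  after byte 2 (27): sum1=143, sum2=237
  after byte 3 (241): sum1=129, sum2=111
Checksum = sum2·256 + sum1 = 111·256 + 129 = 28545 = 0x6F81.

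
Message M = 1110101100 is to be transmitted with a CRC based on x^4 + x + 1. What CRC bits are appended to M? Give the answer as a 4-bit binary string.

Append 4 zeros: 11101011000000. Divide by 10011 (XOR where the leading bit is 1):
  pos 0: 11101 XOR 10011 = 01110
  pos 1: 11100 XOR 10011 = 01111
  pos 2: 11111 XOR 10011 = 01100
  pos 3: 11001 XOR 10011 = 01010
  pos 4: 10100 XOR 10011 = 00111
  pos 6: 11100 XOR 10011 = 01111
  pos 7: 11110 XOR 10011 = 01101
  pos 8: 11010 XOR 10011 = 01001
  pos 9: 10010 XOR 10011 = 00001
Remainder (last 4 bits) = 0001. This is the CRC / FCS.

0001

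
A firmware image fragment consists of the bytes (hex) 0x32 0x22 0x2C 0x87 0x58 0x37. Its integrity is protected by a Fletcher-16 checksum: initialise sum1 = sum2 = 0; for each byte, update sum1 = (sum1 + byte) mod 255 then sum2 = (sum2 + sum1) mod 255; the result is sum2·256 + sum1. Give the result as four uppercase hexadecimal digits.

Running sums (mod 255):
  after byte 0 (0x32): sum1=50, sum2=50
  after byte 1 (0x22): sum1=84, sum2=134
  after byte 2 (0x2C): sum1=128, sum2=7
  after byte 3 (0x87): sum1=8, sum2=15
  after byte 4 (0x58): sum1=96, sum2=111
  after byte 5 (0x37): sum1=151, sum2=7
Checksum = sum2·256 + sum1 = 7·256 + 151 = 1943 = 0x0797.

0797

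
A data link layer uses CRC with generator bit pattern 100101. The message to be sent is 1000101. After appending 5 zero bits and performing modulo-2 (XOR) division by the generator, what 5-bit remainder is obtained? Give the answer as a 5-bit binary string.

10110

Append 5 zeros: 100010100000. Divide by 100101 (XOR where the leading bit is 1):
  pos 0: 100010 XOR 100101 = 000111
  pos 3: 111100 XOR 100101 = 011001
  pos 4: 110010 XOR 100101 = 010111
  pos 5: 101110 XOR 100101 = 001011
Remainder (last 5 bits) = 10110. This is the CRC / FCS.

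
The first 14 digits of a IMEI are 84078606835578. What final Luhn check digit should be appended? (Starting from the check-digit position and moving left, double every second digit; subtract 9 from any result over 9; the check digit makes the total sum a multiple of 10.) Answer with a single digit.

1

Partial digits right→left: 8 7 5 5 3 8 6 0 6 8 7 0 4 8
Double every second digit counting from the check-digit position (so the 1st, 3rd, 5th, ... of the partial from the right).
  doubled (with −9 where >9): 7 1 6 3 3 5 8 → sum 33
  kept as-is: 7 5 8 0 8 0 8 → sum 36
Total = 33 + 36 = 69.
Check digit = (10 − (69 mod 10)) mod 10 = 1.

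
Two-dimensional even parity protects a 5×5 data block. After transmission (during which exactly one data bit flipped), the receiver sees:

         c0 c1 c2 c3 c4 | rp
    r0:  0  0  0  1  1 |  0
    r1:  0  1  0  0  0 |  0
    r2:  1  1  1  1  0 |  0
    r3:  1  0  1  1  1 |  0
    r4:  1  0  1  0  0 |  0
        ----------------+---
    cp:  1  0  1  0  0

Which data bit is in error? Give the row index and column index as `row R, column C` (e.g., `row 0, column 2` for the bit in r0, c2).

row 1, column 3

Recompute each row's even parity and compare to rp:
  r0: data parity 0, sent rp 0 → ok
  r1: data parity 1, sent rp 0 → mismatch
  r2: data parity 0, sent rp 0 → ok
  r3: data parity 0, sent rp 0 → ok
  r4: data parity 0, sent rp 0 → ok
Recompute each column's even parity and compare to cp:
  c0: data parity 1, sent cp 1 → ok
  c1: data parity 0, sent cp 0 → ok
  c2: data parity 1, sent cp 1 → ok
  c3: data parity 1, sent cp 0 → mismatch
  c4: data parity 0, sent cp 0 → ok
Exactly one row (r1) and one column (c3) fail → the flipped bit is at their intersection.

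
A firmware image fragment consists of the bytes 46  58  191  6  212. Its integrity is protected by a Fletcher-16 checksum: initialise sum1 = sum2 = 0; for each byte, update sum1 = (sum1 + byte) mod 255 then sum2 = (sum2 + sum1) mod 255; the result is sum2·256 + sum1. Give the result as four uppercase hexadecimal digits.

EF03

Running sums (mod 255):
  after byte 0 (46): sum1=46, sum2=46
  after byte 1 (58): sum1=104, sum2=150
  after byte 2 (191): sum1=40, sum2=190
  after byte 3 (6): sum1=46, sum2=236
  after byte 4 (212): sum1=3, sum2=239
Checksum = sum2·256 + sum1 = 239·256 + 3 = 61187 = 0xEF03.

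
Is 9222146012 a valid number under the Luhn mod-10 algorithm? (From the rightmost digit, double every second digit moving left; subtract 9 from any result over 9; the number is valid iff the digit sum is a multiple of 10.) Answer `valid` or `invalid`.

From the right, keep odd positions and double even positions (subtract 9 from any doubled value over 9):
  doubled (positions 2,4,...): 2 3 2 4 9 → sum 20
  kept (positions 1,3,...): 2 0 4 2 2 → sum 10
Total = 30.
30 mod 10 = 0, so the number is valid.

valid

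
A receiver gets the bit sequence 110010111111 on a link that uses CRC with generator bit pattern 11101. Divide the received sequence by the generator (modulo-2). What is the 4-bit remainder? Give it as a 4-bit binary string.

Modulo-2 division of 110010111111 by 11101:
  pos 0: 11001 XOR 11101 = 00100
  pos 2: 10001 XOR 11101 = 01100
  pos 3: 11001 XOR 11101 = 00100
  pos 5: 10011 XOR 11101 = 01110
  pos 6: 11101 XOR 11101 = 00000
Remainder = 0001 (nonzero — an error is detected).

0001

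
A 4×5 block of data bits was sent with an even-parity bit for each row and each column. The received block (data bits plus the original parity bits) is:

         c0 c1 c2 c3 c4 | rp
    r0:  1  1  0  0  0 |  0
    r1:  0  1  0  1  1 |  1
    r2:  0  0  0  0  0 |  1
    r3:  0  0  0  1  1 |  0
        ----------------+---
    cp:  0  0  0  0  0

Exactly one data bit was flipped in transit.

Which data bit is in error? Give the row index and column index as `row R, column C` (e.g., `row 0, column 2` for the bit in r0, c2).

Recompute each row's even parity and compare to rp:
  r0: data parity 0, sent rp 0 → ok
  r1: data parity 1, sent rp 1 → ok
  r2: data parity 0, sent rp 1 → mismatch
  r3: data parity 0, sent rp 0 → ok
Recompute each column's even parity and compare to cp:
  c0: data parity 1, sent cp 0 → mismatch
  c1: data parity 0, sent cp 0 → ok
  c2: data parity 0, sent cp 0 → ok
  c3: data parity 0, sent cp 0 → ok
  c4: data parity 0, sent cp 0 → ok
Exactly one row (r2) and one column (c0) fail → the flipped bit is at their intersection.

row 2, column 0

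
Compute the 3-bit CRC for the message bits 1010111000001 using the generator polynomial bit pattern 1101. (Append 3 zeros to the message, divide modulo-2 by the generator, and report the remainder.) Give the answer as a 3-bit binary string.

Append 3 zeros: 1010111000001000. Divide by 1101 (XOR where the leading bit is 1):
  pos 0: 1010 XOR 1101 = 0111
  pos 1: 1111 XOR 1101 = 0010
  pos 3: 1011 XOR 1101 = 0110
  pos 4: 1100 XOR 1101 = 0001
  pos 7: 1000 XOR 1101 = 0101
  pos 8: 1010 XOR 1101 = 0111
  pos 9: 1111 XOR 1101 = 0010
  pos 11: 1000 XOR 1101 = 0101
  pos 12: 1010 XOR 1101 = 0111
Remainder (last 3 bits) = 111. This is the CRC / FCS.

111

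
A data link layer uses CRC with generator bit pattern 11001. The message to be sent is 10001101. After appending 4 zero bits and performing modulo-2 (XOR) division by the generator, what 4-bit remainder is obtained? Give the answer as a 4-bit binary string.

1100

Append 4 zeros: 100011010000. Divide by 11001 (XOR where the leading bit is 1):
  pos 0: 10001 XOR 11001 = 01000
  pos 1: 10001 XOR 11001 = 01000
  pos 2: 10000 XOR 11001 = 01001
  pos 3: 10011 XOR 11001 = 01010
  pos 4: 10100 XOR 11001 = 01101
  pos 5: 11010 XOR 11001 = 00011
Remainder (last 4 bits) = 1100. This is the CRC / FCS.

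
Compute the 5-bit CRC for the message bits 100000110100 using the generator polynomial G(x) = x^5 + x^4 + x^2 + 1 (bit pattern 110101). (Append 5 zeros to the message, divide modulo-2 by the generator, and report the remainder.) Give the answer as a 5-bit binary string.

Append 5 zeros: 10000011010000000. Divide by 110101 (XOR where the leading bit is 1):
  pos 0: 100000 XOR 110101 = 010101
  pos 1: 101011 XOR 110101 = 011110
  pos 2: 111101 XOR 110101 = 001000
  pos 4: 100001 XOR 110101 = 010100
  pos 5: 101000 XOR 110101 = 011101
  pos 6: 111010 XOR 110101 = 001111
  pos 8: 111100 XOR 110101 = 001001
  pos 10: 100100 XOR 110101 = 010001
  pos 11: 100010 XOR 110101 = 010111
Remainder (last 5 bits) = 10111. This is the CRC / FCS.

10111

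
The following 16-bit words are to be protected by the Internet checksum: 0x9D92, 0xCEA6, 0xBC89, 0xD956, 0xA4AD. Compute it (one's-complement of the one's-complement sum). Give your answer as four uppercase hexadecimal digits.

5938

One's-complement addition (fold any carry out of bit 15 back into bit 0):
  0x9D92 + 0xCEA6 = 0x16C38 → wrap carry → 0x6C39
  0x6C39 + 0xBC89 = 0x128C2 → wrap carry → 0x28C3
  0x28C3 + 0xD956 = 0x10219 → wrap carry → 0x021A
  0x021A + 0xA4AD = 0x0A6C7
One's-complement sum = 0xA6C7.
Checksum = ~0xA6C7 & 0xFFFF = 0x5938.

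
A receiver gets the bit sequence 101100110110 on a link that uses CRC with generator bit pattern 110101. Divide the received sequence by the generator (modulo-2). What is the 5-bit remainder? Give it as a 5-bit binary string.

00010

Modulo-2 division of 101100110110 by 110101:
  pos 0: 101100 XOR 110101 = 011001
  pos 1: 110011 XOR 110101 = 000110
  pos 4: 110101 XOR 110101 = 000000
Remainder = 00010 (nonzero — an error is detected).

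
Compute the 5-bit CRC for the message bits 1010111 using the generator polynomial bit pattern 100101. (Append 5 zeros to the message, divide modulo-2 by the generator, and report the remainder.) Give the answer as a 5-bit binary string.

00110

Append 5 zeros: 101011100000. Divide by 100101 (XOR where the leading bit is 1):
  pos 0: 101011 XOR 100101 = 001110
  pos 2: 111010 XOR 100101 = 011111
  pos 3: 111110 XOR 100101 = 011011
  pos 4: 110110 XOR 100101 = 010011
  pos 5: 100110 XOR 100101 = 000011
Remainder (last 5 bits) = 00110. This is the CRC / FCS.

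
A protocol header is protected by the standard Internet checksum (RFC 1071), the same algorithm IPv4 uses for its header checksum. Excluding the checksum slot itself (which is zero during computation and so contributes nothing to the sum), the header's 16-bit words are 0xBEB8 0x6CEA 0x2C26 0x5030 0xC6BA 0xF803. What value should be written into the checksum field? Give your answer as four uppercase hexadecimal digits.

9947

One's-complement addition (fold any carry out of bit 15 back into bit 0):
  0xBEB8 + 0x6CEA = 0x12BA2 → wrap carry → 0x2BA3
  0x2BA3 + 0x2C26 = 0x057C9
  0x57C9 + 0x5030 = 0x0A7F9
  0xA7F9 + 0xC6BA = 0x16EB3 → wrap carry → 0x6EB4
  0x6EB4 + 0xF803 = 0x166B7 → wrap carry → 0x66B8
One's-complement sum = 0x66B8.
Checksum = ~0x66B8 & 0xFFFF = 0x9947.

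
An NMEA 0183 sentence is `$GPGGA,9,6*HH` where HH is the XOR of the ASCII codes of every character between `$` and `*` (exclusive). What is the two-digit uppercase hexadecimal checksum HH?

59

XOR the ASCII codes of the payload characters:
  'G' = 0x47 → acc = 0x47
  'P' = 0x50 → acc = 0x17
  'G' = 0x47 → acc = 0x50
  'G' = 0x47 → acc = 0x17
  'A' = 0x41 → acc = 0x56
  ',' = 0x2C → acc = 0x7A
  '9' = 0x39 → acc = 0x43
  ',' = 0x2C → acc = 0x6F
  '6' = 0x36 → acc = 0x59
Checksum = 0x59.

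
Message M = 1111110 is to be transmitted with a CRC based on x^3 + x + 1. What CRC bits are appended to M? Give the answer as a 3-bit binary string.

011

Append 3 zeros: 1111110000. Divide by 1011 (XOR where the leading bit is 1):
  pos 0: 1111 XOR 1011 = 0100
  pos 1: 1001 XOR 1011 = 0010
  pos 3: 1010 XOR 1011 = 0001
  pos 6: 1000 XOR 1011 = 0011
Remainder (last 3 bits) = 011. This is the CRC / FCS.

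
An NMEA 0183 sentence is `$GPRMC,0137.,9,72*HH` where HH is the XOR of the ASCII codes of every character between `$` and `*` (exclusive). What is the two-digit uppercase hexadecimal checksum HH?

XOR the ASCII codes of the payload characters:
  'G' = 0x47 → acc = 0x47
  'P' = 0x50 → acc = 0x17
  'R' = 0x52 → acc = 0x45
  'M' = 0x4D → acc = 0x08
  'C' = 0x43 → acc = 0x4B
  ',' = 0x2C → acc = 0x67
  '0' = 0x30 → acc = 0x57
  '1' = 0x31 → acc = 0x66
  '3' = 0x33 → acc = 0x55
  '7' = 0x37 → acc = 0x62
  '.' = 0x2E → acc = 0x4C
  ',' = 0x2C → acc = 0x60
  '9' = 0x39 → acc = 0x59
  ',' = 0x2C → acc = 0x75
  '7' = 0x37 → acc = 0x42
  '2' = 0x32 → acc = 0x70
Checksum = 0x70.

70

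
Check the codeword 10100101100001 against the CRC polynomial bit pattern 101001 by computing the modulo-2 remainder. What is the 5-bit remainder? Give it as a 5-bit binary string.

11010

Modulo-2 division of 10100101100001 by 101001:
  pos 0: 101001 XOR 101001 = 000000
  pos 7: 110000 XOR 101001 = 011001
  pos 8: 110011 XOR 101001 = 011010
Remainder = 11010 (nonzero — an error is detected).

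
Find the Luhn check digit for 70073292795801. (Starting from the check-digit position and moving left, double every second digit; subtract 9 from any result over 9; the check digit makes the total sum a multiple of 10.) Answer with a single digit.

8

Partial digits right→left: 1 0 8 5 9 7 2 9 2 3 7 0 0 7
Double every second digit counting from the check-digit position (so the 1st, 3rd, 5th, ... of the partial from the right).
  doubled (with −9 where >9): 2 7 9 4 4 5 0 → sum 31
  kept as-is: 0 5 7 9 3 0 7 → sum 31
Total = 31 + 31 = 62.
Check digit = (10 − (62 mod 10)) mod 10 = 8.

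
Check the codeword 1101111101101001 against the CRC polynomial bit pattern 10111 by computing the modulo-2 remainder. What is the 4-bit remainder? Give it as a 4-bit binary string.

1000

Modulo-2 division of 1101111101101001 by 10111:
  pos 0: 11011 XOR 10111 = 01100
  pos 1: 11001 XOR 10111 = 01110
  pos 2: 11101 XOR 10111 = 01010
  pos 3: 10101 XOR 10111 = 00010
  pos 6: 10011 XOR 10111 = 00100
  pos 8: 10001 XOR 10111 = 00110
  pos 10: 11000 XOR 10111 = 01111
  pos 11: 11111 XOR 10111 = 01000
Remainder = 1000 (nonzero — an error is detected).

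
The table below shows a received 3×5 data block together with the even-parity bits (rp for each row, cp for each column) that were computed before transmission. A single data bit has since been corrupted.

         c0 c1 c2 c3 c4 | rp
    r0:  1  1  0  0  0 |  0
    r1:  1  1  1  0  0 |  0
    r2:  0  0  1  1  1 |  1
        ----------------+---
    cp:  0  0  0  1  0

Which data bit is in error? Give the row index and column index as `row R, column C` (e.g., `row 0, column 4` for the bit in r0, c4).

row 1, column 4

Recompute each row's even parity and compare to rp:
  r0: data parity 0, sent rp 0 → ok
  r1: data parity 1, sent rp 0 → mismatch
  r2: data parity 1, sent rp 1 → ok
Recompute each column's even parity and compare to cp:
  c0: data parity 0, sent cp 0 → ok
  c1: data parity 0, sent cp 0 → ok
  c2: data parity 0, sent cp 0 → ok
  c3: data parity 1, sent cp 1 → ok
  c4: data parity 1, sent cp 0 → mismatch
Exactly one row (r1) and one column (c4) fail → the flipped bit is at their intersection.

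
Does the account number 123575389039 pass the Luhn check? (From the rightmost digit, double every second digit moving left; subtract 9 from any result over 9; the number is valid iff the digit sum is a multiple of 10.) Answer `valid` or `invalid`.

invalid

From the right, keep odd positions and double even positions (subtract 9 from any doubled value over 9):
  doubled (positions 2,4,...): 6 9 6 5 6 2 → sum 34
  kept (positions 1,3,...): 9 0 8 5 5 2 → sum 29
Total = 63.
63 mod 10 = 3, so the number is invalid.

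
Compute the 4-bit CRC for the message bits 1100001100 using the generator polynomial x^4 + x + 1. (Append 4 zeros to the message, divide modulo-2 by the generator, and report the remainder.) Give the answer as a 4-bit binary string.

0101

Append 4 zeros: 11000011000000. Divide by 10011 (XOR where the leading bit is 1):
  pos 0: 11000 XOR 10011 = 01011
  pos 1: 10110 XOR 10011 = 00101
  pos 3: 10111 XOR 10011 = 00100
  pos 5: 10000 XOR 10011 = 00011
  pos 8: 11000 XOR 10011 = 01011
  pos 9: 10110 XOR 10011 = 00101
Remainder (last 4 bits) = 0101. This is the CRC / FCS.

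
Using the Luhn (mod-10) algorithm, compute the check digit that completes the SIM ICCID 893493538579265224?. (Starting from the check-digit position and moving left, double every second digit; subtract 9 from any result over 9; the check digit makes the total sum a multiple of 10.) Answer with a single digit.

Partial digits right→left: 4 2 2 5 6 2 9 7 5 8 3 5 3 9 4 3 9 8
Double every second digit counting from the check-digit position (so the 1st, 3rd, 5th, ... of the partial from the right).
  doubled (with −9 where >9): 8 4 3 9 1 6 6 8 9 → sum 54
  kept as-is: 2 5 2 7 8 5 9 3 8 → sum 49
Total = 54 + 49 = 103.
Check digit = (10 − (103 mod 10)) mod 10 = 7.

7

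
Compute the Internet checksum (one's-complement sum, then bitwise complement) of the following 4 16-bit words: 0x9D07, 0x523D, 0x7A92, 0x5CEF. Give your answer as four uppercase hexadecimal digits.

One's-complement addition (fold any carry out of bit 15 back into bit 0):
  0x9D07 + 0x523D = 0x0EF44
  0xEF44 + 0x7A92 = 0x169D6 → wrap carry → 0x69D7
  0x69D7 + 0x5CEF = 0x0C6C6
One's-complement sum = 0xC6C6.
Checksum = ~0xC6C6 & 0xFFFF = 0x3939.

3939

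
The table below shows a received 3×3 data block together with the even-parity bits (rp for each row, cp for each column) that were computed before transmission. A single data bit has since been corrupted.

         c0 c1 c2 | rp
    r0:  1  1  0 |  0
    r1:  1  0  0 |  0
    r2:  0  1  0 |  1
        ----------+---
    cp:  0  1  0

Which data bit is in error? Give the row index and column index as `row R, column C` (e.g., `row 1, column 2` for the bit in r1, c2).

row 1, column 1

Recompute each row's even parity and compare to rp:
  r0: data parity 0, sent rp 0 → ok
  r1: data parity 1, sent rp 0 → mismatch
  r2: data parity 1, sent rp 1 → ok
Recompute each column's even parity and compare to cp:
  c0: data parity 0, sent cp 0 → ok
  c1: data parity 0, sent cp 1 → mismatch
  c2: data parity 0, sent cp 0 → ok
Exactly one row (r1) and one column (c1) fail → the flipped bit is at their intersection.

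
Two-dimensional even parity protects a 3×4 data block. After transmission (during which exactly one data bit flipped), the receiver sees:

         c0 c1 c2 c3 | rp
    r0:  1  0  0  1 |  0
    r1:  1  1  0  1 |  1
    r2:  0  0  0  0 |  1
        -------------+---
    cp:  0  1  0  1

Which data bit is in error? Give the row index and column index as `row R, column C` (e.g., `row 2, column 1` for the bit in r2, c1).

row 2, column 3

Recompute each row's even parity and compare to rp:
  r0: data parity 0, sent rp 0 → ok
  r1: data parity 1, sent rp 1 → ok
  r2: data parity 0, sent rp 1 → mismatch
Recompute each column's even parity and compare to cp:
  c0: data parity 0, sent cp 0 → ok
  c1: data parity 1, sent cp 1 → ok
  c2: data parity 0, sent cp 0 → ok
  c3: data parity 0, sent cp 1 → mismatch
Exactly one row (r2) and one column (c3) fail → the flipped bit is at their intersection.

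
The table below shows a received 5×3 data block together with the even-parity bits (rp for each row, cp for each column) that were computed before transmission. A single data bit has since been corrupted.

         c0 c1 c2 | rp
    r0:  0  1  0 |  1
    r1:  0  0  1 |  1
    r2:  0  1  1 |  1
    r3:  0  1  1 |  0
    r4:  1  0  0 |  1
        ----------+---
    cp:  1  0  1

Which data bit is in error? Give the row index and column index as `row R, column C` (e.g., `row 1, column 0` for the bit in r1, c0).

Recompute each row's even parity and compare to rp:
  r0: data parity 1, sent rp 1 → ok
  r1: data parity 1, sent rp 1 → ok
  r2: data parity 0, sent rp 1 → mismatch
  r3: data parity 0, sent rp 0 → ok
  r4: data parity 1, sent rp 1 → ok
Recompute each column's even parity and compare to cp:
  c0: data parity 1, sent cp 1 → ok
  c1: data parity 1, sent cp 0 → mismatch
  c2: data parity 1, sent cp 1 → ok
Exactly one row (r2) and one column (c1) fail → the flipped bit is at their intersection.

row 2, column 1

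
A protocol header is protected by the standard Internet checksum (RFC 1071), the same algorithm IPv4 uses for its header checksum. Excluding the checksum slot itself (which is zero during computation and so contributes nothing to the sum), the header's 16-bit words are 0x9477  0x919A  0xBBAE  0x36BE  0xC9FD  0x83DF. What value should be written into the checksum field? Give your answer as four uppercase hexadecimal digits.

One's-complement addition (fold any carry out of bit 15 back into bit 0):
  0x9477 + 0x919A = 0x12611 → wrap carry → 0x2612
  0x2612 + 0xBBAE = 0x0E1C0
  0xE1C0 + 0x36BE = 0x1187E → wrap carry → 0x187F
  0x187F + 0xC9FD = 0x0E27C
  0xE27C + 0x83DF = 0x1665B → wrap carry → 0x665C
One's-complement sum = 0x665C.
Checksum = ~0x665C & 0xFFFF = 0x99A3.

99A3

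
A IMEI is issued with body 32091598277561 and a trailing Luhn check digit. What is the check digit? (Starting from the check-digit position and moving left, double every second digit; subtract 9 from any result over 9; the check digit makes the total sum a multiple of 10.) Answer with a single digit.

Partial digits right→left: 1 6 5 7 7 2 8 9 5 1 9 0 2 3
Double every second digit counting from the check-digit position (so the 1st, 3rd, 5th, ... of the partial from the right).
  doubled (with −9 where >9): 2 1 5 7 1 9 4 → sum 29
  kept as-is: 6 7 2 9 1 0 3 → sum 28
Total = 29 + 28 = 57.
Check digit = (10 − (57 mod 10)) mod 10 = 3.

3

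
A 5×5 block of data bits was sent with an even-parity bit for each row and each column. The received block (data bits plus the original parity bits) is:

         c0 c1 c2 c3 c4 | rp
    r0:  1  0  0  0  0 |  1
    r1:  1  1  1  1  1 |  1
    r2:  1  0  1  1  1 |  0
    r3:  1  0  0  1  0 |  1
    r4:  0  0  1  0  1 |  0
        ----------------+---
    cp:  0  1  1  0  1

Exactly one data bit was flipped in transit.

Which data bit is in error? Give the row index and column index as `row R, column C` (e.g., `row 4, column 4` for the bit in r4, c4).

row 3, column 3

Recompute each row's even parity and compare to rp:
  r0: data parity 1, sent rp 1 → ok
  r1: data parity 1, sent rp 1 → ok
  r2: data parity 0, sent rp 0 → ok
  r3: data parity 0, sent rp 1 → mismatch
  r4: data parity 0, sent rp 0 → ok
Recompute each column's even parity and compare to cp:
  c0: data parity 0, sent cp 0 → ok
  c1: data parity 1, sent cp 1 → ok
  c2: data parity 1, sent cp 1 → ok
  c3: data parity 1, sent cp 0 → mismatch
  c4: data parity 1, sent cp 1 → ok
Exactly one row (r3) and one column (c3) fail → the flipped bit is at their intersection.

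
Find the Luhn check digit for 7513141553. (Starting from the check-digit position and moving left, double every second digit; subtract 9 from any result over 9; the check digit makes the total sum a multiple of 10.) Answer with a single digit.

Partial digits right→left: 3 5 5 1 4 1 3 1 5 7
Double every second digit counting from the check-digit position (so the 1st, 3rd, 5th, ... of the partial from the right).
  doubled (with −9 where >9): 6 1 8 6 1 → sum 22
  kept as-is: 5 1 1 1 7 → sum 15
Total = 22 + 15 = 37.
Check digit = (10 − (37 mod 10)) mod 10 = 3.

3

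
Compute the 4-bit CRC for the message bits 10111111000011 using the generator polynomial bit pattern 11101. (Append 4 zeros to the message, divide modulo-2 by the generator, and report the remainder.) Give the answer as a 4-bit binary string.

1101

Append 4 zeros: 101111110000110000. Divide by 11101 (XOR where the leading bit is 1):
  pos 0: 10111 XOR 11101 = 01010
  pos 1: 10101 XOR 11101 = 01000
  pos 2: 10001 XOR 11101 = 01100
  pos 3: 11001 XOR 11101 = 00100
  pos 5: 10000 XOR 11101 = 01101
  pos 6: 11010 XOR 11101 = 00111
  pos 8: 11101 XOR 11101 = 00000
  pos 13: 10000 XOR 11101 = 01101
Remainder (last 4 bits) = 1101. This is the CRC / FCS.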